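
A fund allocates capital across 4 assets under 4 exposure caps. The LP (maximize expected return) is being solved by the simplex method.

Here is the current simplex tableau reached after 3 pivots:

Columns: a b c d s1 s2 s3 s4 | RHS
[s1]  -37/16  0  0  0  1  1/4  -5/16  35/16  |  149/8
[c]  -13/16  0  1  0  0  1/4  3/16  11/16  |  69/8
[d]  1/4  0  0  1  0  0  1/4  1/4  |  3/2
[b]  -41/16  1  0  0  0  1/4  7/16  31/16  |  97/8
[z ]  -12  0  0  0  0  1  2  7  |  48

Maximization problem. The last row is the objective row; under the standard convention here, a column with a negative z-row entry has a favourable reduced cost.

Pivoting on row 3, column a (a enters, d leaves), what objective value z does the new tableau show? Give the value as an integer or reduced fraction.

Minimum ratio for a: (3/2)/(1/4) = 6.
z changes by −(z-row coeff of a)·ratio = −(-12)·6 = 72.
New z = 48 + 72 = 120.

120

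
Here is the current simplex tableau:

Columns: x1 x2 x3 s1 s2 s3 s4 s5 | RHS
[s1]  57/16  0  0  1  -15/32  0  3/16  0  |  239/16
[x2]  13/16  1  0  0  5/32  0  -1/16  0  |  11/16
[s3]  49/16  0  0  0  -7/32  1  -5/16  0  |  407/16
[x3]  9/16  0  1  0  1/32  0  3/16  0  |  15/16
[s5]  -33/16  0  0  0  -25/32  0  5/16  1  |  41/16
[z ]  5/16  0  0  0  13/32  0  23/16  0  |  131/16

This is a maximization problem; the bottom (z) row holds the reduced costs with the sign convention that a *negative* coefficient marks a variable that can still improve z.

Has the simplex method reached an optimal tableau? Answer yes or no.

No objective-row coefficient is strictly negative, so no entering variable exists; the tableau is optimal.

yes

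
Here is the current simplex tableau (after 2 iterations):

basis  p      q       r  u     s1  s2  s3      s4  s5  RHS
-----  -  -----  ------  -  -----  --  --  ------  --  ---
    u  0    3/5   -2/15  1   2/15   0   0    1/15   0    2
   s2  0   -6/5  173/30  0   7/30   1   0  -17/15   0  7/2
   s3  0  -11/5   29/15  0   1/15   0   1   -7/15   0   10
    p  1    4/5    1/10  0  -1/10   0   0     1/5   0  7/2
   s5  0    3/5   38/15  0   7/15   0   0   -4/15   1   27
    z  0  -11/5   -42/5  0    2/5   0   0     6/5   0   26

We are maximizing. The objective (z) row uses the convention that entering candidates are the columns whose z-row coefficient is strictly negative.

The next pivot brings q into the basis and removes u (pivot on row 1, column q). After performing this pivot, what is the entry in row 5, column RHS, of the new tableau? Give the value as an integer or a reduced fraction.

Pivot element is row 1, column q: 3/5.
Normalize row 1: new (row 1, RHS) = 2/(3/5) = 10/3.
row 5 ← row 5 − (3/5)·(new row 1): 27 − (3/5)·(10/3) = 25.

25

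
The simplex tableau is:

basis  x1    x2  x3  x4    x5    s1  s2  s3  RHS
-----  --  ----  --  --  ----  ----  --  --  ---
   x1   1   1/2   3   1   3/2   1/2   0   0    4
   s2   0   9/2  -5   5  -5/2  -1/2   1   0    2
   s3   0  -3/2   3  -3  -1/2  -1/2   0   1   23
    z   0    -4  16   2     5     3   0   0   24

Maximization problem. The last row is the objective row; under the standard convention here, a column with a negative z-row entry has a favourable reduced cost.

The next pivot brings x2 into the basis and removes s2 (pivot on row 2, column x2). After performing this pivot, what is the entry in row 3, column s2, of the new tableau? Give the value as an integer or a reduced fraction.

Pivot element is row 2, column x2: 9/2.
Normalize row 2: new (row 2, s2) = 1/(9/2) = 2/9.
row 3 ← row 3 − (-3/2)·(new row 2): 0 − (-3/2)·(2/9) = 1/3.

1/3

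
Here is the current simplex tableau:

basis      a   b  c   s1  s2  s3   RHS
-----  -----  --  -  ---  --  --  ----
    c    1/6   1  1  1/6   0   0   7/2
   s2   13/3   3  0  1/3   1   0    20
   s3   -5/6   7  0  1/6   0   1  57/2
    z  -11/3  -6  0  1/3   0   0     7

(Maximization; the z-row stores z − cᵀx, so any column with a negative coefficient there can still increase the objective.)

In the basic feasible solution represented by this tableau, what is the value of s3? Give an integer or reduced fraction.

57/2

s3 is basic (row 3); its value is the RHS of that row: 57/2.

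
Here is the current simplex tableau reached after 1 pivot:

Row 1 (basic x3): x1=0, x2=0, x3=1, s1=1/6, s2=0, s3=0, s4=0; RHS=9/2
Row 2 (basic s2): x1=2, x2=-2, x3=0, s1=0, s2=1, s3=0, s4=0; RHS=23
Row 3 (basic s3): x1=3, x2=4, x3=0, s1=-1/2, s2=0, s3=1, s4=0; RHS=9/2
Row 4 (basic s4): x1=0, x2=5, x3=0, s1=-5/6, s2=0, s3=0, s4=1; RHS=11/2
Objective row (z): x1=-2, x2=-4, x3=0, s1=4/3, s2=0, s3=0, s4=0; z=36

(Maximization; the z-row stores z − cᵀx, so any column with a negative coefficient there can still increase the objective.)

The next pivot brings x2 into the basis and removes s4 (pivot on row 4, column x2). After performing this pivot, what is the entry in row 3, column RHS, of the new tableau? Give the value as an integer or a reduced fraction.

Pivot element is row 4, column x2: 5.
Normalize row 4: new (row 4, RHS) = (11/2)/5 = 11/10.
row 3 ← row 3 − 4·(new row 4): 9/2 − 4·(11/10) = 1/10.

1/10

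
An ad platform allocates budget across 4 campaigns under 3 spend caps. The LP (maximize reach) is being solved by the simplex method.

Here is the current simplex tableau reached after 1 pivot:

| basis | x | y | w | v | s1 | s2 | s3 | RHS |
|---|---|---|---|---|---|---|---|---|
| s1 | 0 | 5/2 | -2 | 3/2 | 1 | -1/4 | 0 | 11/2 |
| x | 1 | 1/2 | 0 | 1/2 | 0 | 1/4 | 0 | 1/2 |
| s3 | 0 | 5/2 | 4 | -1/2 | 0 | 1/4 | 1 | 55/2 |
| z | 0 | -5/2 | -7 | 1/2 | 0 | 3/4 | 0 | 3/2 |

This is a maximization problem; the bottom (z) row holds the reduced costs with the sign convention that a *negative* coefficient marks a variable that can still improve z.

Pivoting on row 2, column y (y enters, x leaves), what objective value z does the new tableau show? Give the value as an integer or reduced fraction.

4

Minimum ratio for y: (1/2)/(1/2) = 1.
z changes by −(z-row coeff of y)·ratio = −(-5/2)·1 = 5/2.
New z = 3/2 + (5/2) = 4.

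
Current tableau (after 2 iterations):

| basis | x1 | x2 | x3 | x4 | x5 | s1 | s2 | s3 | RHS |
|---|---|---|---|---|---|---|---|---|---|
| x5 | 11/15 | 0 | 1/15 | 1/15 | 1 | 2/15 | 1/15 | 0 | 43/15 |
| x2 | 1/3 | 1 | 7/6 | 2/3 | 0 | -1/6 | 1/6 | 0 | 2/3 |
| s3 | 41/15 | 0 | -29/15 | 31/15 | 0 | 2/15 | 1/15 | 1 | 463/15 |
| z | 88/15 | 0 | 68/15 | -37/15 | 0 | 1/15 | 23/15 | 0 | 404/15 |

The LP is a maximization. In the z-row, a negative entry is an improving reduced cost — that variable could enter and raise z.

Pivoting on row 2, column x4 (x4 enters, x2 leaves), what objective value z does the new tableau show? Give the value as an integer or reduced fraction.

Minimum ratio for x4: (2/3)/(2/3) = 1.
z changes by −(z-row coeff of x4)·ratio = −(-37/15)·1 = 37/15.
New z = 404/15 + (37/15) = 147/5.

147/5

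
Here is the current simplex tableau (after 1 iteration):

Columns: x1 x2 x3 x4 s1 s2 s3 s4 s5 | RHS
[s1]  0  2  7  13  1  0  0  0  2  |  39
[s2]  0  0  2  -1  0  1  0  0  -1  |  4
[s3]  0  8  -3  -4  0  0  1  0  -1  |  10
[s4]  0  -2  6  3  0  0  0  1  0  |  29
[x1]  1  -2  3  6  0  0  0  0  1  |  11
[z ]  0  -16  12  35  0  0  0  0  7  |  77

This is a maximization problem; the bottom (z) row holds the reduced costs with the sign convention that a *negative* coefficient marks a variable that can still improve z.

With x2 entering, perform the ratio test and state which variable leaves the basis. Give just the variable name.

s3

Ratios: row 1 (s1): 39/2 = 39/2; row 2 (s2): entry 0 ≤ 0, skip; row 3 (s3): 10/8 = 5/4; row 4 (s4): entry -2 ≤ 0, skip; row 5 (x1): entry -2 ≤ 0, skip.
Minimum ratio 5/4 is in the s3 row, so s3 leaves.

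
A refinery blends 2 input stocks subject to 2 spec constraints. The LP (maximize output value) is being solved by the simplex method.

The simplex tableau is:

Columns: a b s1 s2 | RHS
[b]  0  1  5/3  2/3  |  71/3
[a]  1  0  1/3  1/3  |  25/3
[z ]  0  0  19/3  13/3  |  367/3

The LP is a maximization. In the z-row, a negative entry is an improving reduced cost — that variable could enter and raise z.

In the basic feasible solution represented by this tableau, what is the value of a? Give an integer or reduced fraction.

25/3

a is basic (row 2); its value is the RHS of that row: 25/3.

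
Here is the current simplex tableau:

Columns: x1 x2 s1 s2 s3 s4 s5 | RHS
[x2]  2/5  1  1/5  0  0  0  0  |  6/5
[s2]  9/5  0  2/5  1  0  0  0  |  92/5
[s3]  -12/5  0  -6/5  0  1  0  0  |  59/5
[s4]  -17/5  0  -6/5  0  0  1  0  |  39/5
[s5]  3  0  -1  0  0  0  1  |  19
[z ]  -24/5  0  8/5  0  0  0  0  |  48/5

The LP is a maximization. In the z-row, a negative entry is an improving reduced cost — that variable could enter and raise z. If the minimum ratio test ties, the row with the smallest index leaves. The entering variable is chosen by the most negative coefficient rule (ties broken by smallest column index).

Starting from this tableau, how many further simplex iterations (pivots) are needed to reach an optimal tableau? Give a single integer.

pivot: x1 in, x2 out → z = 24
No improving column remains; optimal.

1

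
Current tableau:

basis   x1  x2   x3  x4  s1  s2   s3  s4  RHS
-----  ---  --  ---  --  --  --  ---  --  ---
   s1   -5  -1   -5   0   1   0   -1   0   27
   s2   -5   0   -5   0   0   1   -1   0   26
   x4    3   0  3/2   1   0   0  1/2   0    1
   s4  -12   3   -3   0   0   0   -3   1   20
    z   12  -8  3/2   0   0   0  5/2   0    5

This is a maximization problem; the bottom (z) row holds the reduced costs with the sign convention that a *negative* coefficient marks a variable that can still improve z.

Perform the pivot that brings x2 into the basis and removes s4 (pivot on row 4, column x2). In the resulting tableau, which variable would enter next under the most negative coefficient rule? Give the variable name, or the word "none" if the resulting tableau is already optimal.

x1

Pivot element 3. New z-row = old z-row − (-8)·(row 4/3).
Updated z-row coefficients: x1: -20, x2: 0, x3: -13/2, x4: 0, s1: 0, s2: 0, s3: -11/2, s4: 8/3.
The most negative is -20 in column x1, so x1 would enter next.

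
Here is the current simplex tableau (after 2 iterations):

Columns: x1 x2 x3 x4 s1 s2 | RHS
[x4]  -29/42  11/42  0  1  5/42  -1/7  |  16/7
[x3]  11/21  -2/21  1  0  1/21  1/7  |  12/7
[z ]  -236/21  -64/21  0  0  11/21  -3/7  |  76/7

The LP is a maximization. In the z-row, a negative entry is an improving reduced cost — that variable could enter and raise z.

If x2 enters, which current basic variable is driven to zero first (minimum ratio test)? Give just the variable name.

x4

Ratios: row 1 (x4): (16/7)/(11/42) = 96/11; row 2 (x3): entry -2/21 ≤ 0, skip.
Minimum ratio 96/11 is in the x4 row, so x4 leaves.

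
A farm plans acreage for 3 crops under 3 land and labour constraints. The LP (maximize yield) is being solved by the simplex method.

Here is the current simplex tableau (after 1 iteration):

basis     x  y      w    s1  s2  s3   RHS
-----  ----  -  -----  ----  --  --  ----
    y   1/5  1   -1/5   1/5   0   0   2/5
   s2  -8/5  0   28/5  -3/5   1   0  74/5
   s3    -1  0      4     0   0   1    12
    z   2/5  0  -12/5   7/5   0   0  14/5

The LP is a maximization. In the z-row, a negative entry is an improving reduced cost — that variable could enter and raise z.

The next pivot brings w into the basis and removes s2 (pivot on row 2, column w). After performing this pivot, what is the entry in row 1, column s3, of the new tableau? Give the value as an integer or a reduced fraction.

Pivot element is row 2, column w: 28/5.
Normalize row 2: new (row 2, s3) = 0/(28/5) = 0.
row 1 ← row 1 − (-1/5)·(new row 2): 0 − (-1/5)·0 = 0.

0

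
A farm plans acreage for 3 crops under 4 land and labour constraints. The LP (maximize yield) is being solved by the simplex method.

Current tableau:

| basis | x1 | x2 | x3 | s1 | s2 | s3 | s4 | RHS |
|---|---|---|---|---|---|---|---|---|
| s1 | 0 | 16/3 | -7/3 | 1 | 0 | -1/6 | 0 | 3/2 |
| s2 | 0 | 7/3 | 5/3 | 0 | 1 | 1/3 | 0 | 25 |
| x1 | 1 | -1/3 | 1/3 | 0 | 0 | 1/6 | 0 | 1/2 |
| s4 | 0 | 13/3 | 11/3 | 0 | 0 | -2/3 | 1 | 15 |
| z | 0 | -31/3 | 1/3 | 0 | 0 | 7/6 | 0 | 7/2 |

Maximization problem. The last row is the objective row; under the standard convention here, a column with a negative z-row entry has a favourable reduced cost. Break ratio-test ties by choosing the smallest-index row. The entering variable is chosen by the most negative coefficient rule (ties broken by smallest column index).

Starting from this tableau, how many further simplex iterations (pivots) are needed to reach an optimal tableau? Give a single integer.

2

pivot: x2 in, s1 out → z = 205/32
pivot: x3 in, s4 out → z = 2987/178
No improving column remains; optimal.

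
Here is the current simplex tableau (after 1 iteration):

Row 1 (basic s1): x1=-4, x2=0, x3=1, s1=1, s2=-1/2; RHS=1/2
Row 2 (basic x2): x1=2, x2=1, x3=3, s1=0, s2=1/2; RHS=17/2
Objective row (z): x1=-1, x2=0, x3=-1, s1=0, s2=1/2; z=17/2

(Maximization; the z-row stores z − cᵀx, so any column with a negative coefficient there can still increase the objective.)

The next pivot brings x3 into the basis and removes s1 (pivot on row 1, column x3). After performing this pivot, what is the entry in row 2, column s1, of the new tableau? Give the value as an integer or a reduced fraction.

-3

Pivot element is row 1, column x3: 1.
Normalize row 1: new (row 1, s1) = 1/1 = 1.
row 2 ← row 2 − 3·(new row 1): 0 − 3·1 = -3.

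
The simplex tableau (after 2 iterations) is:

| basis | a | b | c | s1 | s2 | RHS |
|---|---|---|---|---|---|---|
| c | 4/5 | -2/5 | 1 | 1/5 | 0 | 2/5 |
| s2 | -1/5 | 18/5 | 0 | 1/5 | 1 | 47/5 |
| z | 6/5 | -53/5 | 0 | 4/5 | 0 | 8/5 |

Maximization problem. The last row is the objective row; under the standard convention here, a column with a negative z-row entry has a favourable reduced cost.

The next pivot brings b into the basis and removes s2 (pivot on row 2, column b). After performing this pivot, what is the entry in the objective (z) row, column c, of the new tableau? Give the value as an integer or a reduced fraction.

Pivot element is row 2, column b: 18/5.
Normalize row 2: new (row 2, c) = 0/(18/5) = 0.
z-row ← z-row − (-53/5)·(new row 2): 0 − (-53/5)·0 = 0.

0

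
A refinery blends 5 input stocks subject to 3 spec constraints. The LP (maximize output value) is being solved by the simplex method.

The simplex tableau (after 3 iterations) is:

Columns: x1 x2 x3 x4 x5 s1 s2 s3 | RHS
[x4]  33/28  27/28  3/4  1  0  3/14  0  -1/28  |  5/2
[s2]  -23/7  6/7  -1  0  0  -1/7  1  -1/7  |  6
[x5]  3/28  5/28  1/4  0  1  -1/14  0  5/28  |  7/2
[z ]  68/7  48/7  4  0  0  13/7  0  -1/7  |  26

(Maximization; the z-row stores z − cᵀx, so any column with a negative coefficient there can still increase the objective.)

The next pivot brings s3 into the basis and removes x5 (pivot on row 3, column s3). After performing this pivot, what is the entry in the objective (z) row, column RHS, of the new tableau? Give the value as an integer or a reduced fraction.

Pivot element is row 3, column s3: 5/28.
Normalize row 3: new (row 3, RHS) = (7/2)/(5/28) = 98/5.
z-row ← z-row − (-1/7)·(new row 3): 26 − (-1/7)·(98/5) = 144/5.

144/5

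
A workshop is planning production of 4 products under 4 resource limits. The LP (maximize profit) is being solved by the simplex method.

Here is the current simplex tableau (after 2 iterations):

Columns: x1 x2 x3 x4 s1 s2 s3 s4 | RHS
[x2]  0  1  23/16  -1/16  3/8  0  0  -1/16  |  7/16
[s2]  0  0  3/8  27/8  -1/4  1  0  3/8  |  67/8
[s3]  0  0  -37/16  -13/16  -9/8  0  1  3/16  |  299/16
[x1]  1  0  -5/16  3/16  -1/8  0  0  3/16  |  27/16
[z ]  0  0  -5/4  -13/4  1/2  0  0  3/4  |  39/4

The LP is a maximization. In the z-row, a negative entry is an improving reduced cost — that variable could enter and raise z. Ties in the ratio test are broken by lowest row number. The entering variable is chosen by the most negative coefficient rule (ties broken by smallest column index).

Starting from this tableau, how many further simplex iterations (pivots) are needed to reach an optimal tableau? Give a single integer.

2

pivot: x4 in, s2 out → z = 481/27
pivot: x3 in, x2 out → z = 709/39
No improving column remains; optimal.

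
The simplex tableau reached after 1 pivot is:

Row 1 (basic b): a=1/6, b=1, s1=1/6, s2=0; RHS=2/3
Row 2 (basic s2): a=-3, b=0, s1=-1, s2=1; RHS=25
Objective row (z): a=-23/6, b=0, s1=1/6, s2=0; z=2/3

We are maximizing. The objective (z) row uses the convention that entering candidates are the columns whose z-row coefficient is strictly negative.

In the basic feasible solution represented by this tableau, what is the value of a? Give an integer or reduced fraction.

a is nonbasic (not in the basis column), so its value in the current BFS is 0.

0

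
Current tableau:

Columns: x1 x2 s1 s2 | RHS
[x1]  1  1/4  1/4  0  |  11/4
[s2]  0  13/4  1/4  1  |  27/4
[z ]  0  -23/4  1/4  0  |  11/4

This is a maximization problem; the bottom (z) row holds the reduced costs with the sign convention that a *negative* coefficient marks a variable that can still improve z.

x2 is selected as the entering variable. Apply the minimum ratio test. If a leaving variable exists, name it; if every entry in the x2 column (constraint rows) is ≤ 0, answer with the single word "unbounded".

Ratios: row 1 (x1): (11/4)/(1/4) = 11; row 2 (s2): (27/4)/(13/4) = 27/13.
Minimum ratio is in the s2 row, so s2 leaves.

s2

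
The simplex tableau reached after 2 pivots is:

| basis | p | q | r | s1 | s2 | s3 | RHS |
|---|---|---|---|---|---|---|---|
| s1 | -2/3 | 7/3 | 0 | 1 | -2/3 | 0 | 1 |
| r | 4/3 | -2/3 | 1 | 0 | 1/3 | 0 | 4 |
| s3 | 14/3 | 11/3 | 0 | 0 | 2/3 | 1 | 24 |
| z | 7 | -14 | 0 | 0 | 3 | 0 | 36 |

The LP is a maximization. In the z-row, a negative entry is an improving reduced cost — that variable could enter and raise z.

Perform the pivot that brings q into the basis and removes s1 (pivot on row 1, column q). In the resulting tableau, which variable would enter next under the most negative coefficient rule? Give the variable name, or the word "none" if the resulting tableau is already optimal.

Pivot element 7/3. New z-row = old z-row − (-14)·(row 1/(7/3)).
Updated z-row coefficients: p: 3, q: 0, r: 0, s1: 6, s2: -1, s3: 0.
The most negative is -1 in column s2, so s2 would enter next.

s2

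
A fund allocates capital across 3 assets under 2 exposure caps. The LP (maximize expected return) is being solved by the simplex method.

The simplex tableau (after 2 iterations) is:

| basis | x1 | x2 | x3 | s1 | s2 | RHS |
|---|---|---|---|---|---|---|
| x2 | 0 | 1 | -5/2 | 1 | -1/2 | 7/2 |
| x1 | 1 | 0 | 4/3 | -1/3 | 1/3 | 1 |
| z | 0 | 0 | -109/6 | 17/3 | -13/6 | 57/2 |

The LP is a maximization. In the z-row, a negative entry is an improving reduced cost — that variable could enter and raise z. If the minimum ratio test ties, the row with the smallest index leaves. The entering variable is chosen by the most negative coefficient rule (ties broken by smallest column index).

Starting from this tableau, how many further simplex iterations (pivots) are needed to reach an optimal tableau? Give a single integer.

pivot: x3 in, x1 out → z = 337/8
No improving column remains; optimal.

1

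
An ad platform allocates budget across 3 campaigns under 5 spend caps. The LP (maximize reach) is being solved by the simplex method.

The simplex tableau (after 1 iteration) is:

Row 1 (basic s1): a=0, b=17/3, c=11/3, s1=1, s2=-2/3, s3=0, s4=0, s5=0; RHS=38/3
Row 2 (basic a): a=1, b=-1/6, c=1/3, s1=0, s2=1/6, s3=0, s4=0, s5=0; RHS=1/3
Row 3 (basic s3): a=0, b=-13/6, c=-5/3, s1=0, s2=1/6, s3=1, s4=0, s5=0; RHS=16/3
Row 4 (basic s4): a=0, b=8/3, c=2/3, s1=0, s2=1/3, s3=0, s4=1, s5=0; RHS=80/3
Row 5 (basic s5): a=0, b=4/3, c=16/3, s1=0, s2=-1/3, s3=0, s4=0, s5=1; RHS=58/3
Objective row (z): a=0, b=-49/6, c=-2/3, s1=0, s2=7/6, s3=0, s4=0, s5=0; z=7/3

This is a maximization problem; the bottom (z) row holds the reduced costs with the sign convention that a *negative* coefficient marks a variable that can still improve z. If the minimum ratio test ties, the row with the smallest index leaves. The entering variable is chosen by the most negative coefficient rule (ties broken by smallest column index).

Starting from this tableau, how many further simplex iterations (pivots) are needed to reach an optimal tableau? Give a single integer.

pivot: b in, s1 out → z = 350/17
No improving column remains; optimal.

1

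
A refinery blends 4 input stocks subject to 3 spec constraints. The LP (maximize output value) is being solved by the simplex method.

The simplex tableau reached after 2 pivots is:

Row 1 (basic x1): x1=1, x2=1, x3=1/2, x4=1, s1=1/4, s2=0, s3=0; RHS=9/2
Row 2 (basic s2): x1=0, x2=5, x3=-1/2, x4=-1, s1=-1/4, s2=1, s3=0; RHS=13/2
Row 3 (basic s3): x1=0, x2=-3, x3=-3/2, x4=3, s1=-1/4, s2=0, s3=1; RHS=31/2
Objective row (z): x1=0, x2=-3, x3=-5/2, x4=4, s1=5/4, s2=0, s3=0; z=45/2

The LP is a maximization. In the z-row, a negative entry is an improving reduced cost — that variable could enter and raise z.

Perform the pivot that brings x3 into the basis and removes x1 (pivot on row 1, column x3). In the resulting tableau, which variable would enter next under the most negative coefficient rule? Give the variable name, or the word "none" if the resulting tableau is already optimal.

none

Pivot element 1/2. New z-row = old z-row − (-5/2)·(row 1/(1/2)).
Updated z-row coefficients: x1: 5, x2: 2, x3: 0, x4: 9, s1: 5/2, s2: 0, s3: 0.
No coefficient is strictly negative; the tableau after this pivot is optimal.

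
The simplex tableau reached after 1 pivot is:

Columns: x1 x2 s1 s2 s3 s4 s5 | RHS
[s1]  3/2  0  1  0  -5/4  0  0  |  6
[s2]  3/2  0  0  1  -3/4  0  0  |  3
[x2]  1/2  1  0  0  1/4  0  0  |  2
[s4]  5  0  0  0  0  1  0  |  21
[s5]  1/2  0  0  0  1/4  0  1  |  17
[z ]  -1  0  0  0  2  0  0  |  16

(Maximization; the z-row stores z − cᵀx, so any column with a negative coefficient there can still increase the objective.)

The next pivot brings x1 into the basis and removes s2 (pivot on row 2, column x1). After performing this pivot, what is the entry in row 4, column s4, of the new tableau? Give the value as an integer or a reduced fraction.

1

Pivot element is row 2, column x1: 3/2.
Normalize row 2: new (row 2, s4) = 0/(3/2) = 0.
row 4 ← row 4 − 5·(new row 2): 1 − 5·0 = 1.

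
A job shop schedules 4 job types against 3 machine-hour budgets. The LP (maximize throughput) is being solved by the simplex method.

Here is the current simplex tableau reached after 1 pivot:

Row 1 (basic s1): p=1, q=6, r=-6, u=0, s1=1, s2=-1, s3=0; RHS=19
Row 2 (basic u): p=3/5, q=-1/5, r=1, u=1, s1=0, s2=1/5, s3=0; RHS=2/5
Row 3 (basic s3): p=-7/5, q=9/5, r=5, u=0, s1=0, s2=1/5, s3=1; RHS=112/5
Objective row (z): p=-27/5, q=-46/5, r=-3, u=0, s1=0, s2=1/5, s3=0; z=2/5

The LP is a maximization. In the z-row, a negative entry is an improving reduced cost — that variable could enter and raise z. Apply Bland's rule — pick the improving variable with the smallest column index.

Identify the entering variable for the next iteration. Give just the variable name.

Objective-row coefficients: p: -27/5, q: -46/5, r: -3, u: 0, s1: 0, s2: 1/5, s3: 0.
Improving columns: p, q, r. Bland's rule picks the smallest column index → p.

p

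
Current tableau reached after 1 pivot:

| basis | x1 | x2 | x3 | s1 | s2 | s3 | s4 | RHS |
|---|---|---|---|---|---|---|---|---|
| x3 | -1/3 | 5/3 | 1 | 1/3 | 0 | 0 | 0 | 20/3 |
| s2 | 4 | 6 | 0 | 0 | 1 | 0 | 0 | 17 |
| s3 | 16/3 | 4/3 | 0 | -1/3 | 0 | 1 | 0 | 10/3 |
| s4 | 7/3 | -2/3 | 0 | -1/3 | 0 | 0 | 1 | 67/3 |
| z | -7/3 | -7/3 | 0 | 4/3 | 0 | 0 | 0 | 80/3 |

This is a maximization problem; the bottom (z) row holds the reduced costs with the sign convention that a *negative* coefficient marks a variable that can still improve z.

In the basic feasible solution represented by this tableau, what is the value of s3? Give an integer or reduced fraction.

10/3

s3 is basic (row 3); its value is the RHS of that row: 10/3.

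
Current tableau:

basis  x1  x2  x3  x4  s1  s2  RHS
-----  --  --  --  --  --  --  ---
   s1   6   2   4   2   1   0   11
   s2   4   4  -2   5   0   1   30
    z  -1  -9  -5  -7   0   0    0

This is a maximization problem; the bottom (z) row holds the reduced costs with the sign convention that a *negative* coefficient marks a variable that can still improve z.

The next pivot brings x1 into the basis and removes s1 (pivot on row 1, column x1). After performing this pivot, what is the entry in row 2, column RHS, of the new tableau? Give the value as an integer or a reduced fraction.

Pivot element is row 1, column x1: 6.
Normalize row 1: new (row 1, RHS) = 11/6 = 11/6.
row 2 ← row 2 − 4·(new row 1): 30 − 4·(11/6) = 68/3.

68/3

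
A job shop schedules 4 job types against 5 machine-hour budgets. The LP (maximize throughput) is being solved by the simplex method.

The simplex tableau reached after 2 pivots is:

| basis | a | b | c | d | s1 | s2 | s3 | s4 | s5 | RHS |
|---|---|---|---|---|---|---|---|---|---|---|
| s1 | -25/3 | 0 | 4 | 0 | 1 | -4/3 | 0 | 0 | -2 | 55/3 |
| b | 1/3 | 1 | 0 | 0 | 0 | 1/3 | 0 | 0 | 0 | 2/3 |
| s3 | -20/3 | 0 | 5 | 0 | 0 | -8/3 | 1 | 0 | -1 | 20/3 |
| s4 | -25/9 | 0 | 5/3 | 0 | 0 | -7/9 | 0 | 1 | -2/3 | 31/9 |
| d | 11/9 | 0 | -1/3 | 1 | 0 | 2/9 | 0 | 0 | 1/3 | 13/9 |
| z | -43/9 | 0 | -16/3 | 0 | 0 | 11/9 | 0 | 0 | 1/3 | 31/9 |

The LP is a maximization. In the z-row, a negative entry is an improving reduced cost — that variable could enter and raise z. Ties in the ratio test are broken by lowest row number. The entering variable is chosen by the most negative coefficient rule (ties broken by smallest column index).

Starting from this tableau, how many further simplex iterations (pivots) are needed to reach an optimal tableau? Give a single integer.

3

pivot: c in, s3 out → z = 95/9
pivot: a in, b out → z = 103/3
pivot: s5 in, d out → z = 141/4
No improving column remains; optimal.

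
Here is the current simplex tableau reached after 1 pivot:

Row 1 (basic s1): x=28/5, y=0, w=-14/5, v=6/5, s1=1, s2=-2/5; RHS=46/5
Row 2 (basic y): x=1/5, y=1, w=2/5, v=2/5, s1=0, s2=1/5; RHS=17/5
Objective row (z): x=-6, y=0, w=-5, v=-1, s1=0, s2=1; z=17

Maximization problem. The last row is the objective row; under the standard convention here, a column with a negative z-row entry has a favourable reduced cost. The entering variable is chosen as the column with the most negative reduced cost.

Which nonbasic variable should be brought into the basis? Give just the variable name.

x

Objective-row coefficients: x: -6, y: 0, w: -5, v: -1, s1: 0, s2: 1.
The most negative is -6 in column x, so x enters.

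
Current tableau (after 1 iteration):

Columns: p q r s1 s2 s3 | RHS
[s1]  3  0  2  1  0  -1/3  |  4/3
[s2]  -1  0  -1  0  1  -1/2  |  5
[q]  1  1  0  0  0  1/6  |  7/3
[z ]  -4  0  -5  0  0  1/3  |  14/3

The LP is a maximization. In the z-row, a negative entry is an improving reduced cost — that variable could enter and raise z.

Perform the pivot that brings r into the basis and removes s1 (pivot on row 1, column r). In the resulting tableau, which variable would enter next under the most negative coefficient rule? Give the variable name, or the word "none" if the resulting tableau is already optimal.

s3

Pivot element 2. New z-row = old z-row − (-5)·(row 1/2).
Updated z-row coefficients: p: 7/2, q: 0, r: 0, s1: 5/2, s2: 0, s3: -1/2.
The most negative is -1/2 in column s3, so s3 would enter next.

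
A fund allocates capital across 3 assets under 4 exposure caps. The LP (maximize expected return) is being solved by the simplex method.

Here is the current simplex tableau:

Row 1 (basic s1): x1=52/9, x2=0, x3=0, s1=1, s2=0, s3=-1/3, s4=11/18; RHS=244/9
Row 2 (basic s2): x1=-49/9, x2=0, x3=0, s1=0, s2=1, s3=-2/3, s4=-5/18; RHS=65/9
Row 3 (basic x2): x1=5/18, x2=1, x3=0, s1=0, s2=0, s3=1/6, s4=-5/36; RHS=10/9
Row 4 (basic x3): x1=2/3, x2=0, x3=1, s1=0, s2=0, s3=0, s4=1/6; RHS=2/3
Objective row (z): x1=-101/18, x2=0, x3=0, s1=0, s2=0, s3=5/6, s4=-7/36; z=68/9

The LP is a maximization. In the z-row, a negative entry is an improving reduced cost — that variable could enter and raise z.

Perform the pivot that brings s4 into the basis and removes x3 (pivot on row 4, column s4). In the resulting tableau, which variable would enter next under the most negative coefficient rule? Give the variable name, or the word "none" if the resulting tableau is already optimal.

x1

Pivot element 1/6. New z-row = old z-row − (-7/36)·(row 4/(1/6)).
Updated z-row coefficients: x1: -29/6, x2: 0, x3: 7/6, s1: 0, s2: 0, s3: 5/6, s4: 0.
The most negative is -29/6 in column x1, so x1 would enter next.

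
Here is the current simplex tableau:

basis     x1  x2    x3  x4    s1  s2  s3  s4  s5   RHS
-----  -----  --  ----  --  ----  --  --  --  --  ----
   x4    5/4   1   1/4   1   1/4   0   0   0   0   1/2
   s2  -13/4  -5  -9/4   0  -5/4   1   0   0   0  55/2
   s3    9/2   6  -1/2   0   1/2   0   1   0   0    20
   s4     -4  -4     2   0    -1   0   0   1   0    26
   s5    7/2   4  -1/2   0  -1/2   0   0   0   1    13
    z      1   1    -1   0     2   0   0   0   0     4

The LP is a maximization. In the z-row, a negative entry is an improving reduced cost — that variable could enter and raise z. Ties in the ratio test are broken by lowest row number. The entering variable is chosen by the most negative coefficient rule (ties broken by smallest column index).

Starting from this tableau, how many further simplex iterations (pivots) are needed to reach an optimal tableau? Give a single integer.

pivot: x3 in, x4 out → z = 6
No improving column remains; optimal.

1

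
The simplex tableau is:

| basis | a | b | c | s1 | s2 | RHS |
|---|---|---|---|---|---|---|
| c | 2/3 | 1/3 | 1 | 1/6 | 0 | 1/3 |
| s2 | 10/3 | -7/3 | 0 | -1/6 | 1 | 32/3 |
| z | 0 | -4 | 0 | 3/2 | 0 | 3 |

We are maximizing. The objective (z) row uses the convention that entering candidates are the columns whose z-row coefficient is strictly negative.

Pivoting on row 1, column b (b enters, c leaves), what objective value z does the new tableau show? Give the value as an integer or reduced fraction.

7

Minimum ratio for b: (1/3)/(1/3) = 1.
z changes by −(z-row coeff of b)·ratio = −(-4)·1 = 4.
New z = 3 + 4 = 7.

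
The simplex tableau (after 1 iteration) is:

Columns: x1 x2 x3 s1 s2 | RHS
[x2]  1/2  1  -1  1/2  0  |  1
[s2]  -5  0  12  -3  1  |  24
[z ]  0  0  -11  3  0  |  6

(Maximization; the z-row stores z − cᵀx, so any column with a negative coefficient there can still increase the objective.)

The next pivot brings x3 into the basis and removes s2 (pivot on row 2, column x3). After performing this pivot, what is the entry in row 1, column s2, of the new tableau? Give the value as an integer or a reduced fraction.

1/12

Pivot element is row 2, column x3: 12.
Normalize row 2: new (row 2, s2) = 1/12 = 1/12.
row 1 ← row 1 − (-1)·(new row 2): 0 − (-1)·(1/12) = 1/12.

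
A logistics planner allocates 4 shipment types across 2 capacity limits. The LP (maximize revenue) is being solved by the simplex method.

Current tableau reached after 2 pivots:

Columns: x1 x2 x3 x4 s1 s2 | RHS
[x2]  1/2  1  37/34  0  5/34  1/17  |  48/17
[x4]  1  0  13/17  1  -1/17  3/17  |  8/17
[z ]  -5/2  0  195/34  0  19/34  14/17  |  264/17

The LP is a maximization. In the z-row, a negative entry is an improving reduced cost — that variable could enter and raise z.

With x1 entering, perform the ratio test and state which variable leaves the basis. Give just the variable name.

Ratios: row 1 (x2): (48/17)/(1/2) = 96/17; row 2 (x4): (8/17)/1 = 8/17.
Minimum ratio 8/17 is in the x4 row, so x4 leaves.

x4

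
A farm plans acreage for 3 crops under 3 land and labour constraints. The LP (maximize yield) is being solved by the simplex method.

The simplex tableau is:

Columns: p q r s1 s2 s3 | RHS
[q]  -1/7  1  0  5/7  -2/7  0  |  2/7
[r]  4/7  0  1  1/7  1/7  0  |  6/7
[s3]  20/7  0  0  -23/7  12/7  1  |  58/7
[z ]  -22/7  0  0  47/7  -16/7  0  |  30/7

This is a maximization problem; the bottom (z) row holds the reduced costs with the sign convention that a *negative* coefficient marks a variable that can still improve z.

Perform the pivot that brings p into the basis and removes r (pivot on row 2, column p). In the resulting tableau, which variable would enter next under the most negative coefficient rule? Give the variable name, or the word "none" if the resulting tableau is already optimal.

Pivot element 4/7. New z-row = old z-row − (-22/7)·(row 2/(4/7)).
Updated z-row coefficients: p: 0, q: 0, r: 11/2, s1: 15/2, s2: -3/2, s3: 0.
The most negative is -3/2 in column s2, so s2 would enter next.

s2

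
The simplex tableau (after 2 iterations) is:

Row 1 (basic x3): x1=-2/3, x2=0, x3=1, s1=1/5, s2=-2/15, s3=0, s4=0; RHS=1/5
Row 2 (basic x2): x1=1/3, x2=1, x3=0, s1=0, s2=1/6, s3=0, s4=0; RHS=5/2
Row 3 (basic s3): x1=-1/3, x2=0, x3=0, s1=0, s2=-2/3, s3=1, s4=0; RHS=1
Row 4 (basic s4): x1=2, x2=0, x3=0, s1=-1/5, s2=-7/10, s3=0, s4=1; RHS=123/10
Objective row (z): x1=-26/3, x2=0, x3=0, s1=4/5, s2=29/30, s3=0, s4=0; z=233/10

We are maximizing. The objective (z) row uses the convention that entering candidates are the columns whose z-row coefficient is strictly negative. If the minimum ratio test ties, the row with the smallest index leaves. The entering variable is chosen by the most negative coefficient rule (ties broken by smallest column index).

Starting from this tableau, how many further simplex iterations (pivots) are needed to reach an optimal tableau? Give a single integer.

2

pivot: x1 in, s4 out → z = 383/5
pivot: s2 in, x2 out → z = 1358/17
No improving column remains; optimal.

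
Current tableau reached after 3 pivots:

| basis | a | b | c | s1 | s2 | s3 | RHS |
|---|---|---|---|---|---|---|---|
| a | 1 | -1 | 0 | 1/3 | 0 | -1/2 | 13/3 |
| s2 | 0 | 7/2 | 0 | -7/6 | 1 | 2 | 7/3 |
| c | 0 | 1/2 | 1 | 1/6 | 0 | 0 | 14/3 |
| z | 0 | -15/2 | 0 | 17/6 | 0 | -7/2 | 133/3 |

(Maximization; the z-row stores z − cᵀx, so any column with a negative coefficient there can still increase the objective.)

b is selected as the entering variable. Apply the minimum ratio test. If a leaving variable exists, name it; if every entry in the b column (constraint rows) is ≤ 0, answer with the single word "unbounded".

s2

Ratios: row 1 (a): entry -1 ≤ 0, skip; row 2 (s2): (7/3)/(7/2) = 2/3; row 3 (c): (14/3)/(1/2) = 28/3.
Minimum ratio is in the s2 row, so s2 leaves.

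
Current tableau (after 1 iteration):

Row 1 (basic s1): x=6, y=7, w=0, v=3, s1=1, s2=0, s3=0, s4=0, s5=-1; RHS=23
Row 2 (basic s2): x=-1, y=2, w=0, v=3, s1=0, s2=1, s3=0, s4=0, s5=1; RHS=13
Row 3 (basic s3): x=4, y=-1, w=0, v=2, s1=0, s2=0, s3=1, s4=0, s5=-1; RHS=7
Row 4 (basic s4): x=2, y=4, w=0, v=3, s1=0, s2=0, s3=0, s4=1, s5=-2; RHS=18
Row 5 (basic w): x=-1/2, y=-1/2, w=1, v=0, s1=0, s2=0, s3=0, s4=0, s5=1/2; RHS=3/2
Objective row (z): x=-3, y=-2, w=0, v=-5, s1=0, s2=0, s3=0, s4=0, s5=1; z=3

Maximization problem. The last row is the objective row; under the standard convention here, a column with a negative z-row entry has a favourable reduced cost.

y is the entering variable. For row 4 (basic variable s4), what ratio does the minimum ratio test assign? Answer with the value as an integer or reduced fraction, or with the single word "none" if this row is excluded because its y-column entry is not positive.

Ratio = RHS / (y entry) = 18 / 4 = 9/2.

9/2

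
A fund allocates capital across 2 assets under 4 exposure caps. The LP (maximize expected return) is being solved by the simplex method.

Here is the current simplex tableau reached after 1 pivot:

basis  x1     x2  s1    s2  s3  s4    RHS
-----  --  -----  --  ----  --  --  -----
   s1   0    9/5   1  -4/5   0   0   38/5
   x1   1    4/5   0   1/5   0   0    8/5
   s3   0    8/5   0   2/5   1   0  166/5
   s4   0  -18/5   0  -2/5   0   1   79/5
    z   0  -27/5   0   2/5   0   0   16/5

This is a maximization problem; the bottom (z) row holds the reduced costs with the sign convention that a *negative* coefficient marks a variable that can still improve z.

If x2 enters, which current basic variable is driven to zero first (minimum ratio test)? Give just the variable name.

Ratios: row 1 (s1): (38/5)/(9/5) = 38/9; row 2 (x1): (8/5)/(4/5) = 2; row 3 (s3): (166/5)/(8/5) = 83/4; row 4 (s4): entry -18/5 ≤ 0, skip.
Minimum ratio 2 is in the x1 row, so x1 leaves.

x1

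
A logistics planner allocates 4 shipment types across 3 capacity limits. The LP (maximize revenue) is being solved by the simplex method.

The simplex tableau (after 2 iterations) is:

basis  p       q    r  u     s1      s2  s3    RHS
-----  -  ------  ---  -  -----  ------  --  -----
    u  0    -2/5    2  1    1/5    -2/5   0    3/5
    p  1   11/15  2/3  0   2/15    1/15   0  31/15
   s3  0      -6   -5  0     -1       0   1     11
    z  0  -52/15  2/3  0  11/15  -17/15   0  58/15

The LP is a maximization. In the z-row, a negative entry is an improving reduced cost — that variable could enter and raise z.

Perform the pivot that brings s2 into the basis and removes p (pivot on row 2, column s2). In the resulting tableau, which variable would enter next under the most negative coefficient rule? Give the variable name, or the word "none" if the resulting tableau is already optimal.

none

Pivot element 1/15. New z-row = old z-row − (-17/15)·(row 2/(1/15)).
Updated z-row coefficients: p: 17, q: 9, r: 12, u: 0, s1: 3, s2: 0, s3: 0.
No coefficient is strictly negative; the tableau after this pivot is optimal.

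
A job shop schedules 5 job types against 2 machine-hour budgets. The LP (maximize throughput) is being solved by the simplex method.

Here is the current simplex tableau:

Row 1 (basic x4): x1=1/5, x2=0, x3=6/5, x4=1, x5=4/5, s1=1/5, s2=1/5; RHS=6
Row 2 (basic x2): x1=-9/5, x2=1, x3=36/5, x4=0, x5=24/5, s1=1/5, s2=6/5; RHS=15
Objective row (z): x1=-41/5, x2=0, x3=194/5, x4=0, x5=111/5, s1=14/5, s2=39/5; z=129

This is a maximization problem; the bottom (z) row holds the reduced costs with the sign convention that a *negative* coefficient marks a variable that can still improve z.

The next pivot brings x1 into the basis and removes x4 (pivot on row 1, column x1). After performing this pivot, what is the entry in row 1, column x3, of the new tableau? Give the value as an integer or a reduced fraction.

6

Pivot element is row 1, column x1: 1/5.
Normalize row 1: new (row 1, x3) = (6/5)/(1/5) = 6.
Row 1 is the pivot row, so the entry is 6.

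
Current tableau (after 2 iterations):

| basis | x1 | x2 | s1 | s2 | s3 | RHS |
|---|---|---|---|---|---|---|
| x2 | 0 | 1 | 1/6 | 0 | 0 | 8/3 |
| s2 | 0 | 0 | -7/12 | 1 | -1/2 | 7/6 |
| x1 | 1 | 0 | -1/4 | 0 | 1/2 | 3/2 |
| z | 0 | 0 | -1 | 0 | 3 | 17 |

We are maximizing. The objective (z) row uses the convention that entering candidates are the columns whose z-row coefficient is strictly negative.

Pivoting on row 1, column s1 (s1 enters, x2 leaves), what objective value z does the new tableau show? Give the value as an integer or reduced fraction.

Minimum ratio for s1: (8/3)/(1/6) = 16.
z changes by −(z-row coeff of s1)·ratio = −(-1)·16 = 16.
New z = 17 + 16 = 33.

33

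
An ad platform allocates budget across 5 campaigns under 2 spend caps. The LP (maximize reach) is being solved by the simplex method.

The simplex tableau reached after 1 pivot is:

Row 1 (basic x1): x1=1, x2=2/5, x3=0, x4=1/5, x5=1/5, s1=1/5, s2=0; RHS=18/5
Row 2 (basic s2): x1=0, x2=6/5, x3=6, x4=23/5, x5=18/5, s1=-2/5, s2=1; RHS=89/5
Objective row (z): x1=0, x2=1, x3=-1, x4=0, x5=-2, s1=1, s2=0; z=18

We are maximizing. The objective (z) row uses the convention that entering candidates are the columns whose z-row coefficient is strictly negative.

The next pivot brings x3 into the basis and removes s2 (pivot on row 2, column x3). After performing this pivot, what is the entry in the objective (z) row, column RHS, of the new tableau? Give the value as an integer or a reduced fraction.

629/30

Pivot element is row 2, column x3: 6.
Normalize row 2: new (row 2, RHS) = (89/5)/6 = 89/30.
z-row ← z-row − (-1)·(new row 2): 18 − (-1)·(89/30) = 629/30.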